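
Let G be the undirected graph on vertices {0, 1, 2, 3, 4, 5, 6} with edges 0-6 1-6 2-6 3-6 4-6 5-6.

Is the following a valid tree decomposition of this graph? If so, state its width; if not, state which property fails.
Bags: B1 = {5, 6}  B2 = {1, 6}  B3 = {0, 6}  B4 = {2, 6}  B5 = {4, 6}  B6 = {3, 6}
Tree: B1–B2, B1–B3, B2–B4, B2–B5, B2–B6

Checking the three conditions: (i) the bags cover all of {0, 1, 2, 3, 4, 5, 6}; (ii) for each edge, some bag contains both endpoints; (iii) the bags containing any fixed vertex form a subtree. All hold, so the decomposition is valid with width 2 − 1 = 1.

Yes; width 1.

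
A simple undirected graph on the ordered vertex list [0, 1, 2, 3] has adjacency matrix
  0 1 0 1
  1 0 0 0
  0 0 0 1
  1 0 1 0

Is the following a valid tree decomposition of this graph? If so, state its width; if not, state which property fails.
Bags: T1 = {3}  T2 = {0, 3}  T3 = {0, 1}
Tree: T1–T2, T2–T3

A tree decomposition must satisfy three properties: every vertex lies in some bag; for every edge, both endpoints lie together in some bag; and for every vertex, the bags containing it form a connected subtree. Here vertex 2 appears in no bag, so the decomposition is invalid.

No — vertex 2 appears in no bag.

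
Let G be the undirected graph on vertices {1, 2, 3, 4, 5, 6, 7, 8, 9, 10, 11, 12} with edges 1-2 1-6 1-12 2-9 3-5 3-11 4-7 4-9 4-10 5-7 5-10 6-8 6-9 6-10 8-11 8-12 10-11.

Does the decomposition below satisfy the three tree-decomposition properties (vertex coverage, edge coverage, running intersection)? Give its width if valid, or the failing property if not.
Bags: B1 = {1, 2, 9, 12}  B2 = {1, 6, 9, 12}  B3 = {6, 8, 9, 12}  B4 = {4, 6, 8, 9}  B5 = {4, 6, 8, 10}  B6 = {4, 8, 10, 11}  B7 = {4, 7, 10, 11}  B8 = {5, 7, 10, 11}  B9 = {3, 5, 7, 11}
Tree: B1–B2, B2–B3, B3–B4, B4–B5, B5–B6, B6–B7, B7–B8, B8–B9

Yes; width 3.

Every vertex of G appears in some bag (union = {1, 2, 3, 4, 5, 6, 7, 8, 9, 10, 11, 12}); every edge is covered by a bag; and for each vertex v the set of bags containing v is connected in the bag tree. The decomposition is therefore valid. The largest bag has 4 vertices, so the width is 3.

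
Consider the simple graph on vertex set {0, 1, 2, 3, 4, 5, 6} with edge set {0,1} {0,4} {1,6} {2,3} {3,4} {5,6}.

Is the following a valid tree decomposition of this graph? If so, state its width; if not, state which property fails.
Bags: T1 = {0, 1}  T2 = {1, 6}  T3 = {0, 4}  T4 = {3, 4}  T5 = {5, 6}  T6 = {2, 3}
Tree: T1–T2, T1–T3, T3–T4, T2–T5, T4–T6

Checking the three conditions: (i) the bags cover all of {0, 1, 2, 3, 4, 5, 6}; (ii) for each edge, some bag contains both endpoints; (iii) the bags containing any fixed vertex form a subtree. All hold, so the decomposition is valid with width 2 − 1 = 1.

Yes; width 1.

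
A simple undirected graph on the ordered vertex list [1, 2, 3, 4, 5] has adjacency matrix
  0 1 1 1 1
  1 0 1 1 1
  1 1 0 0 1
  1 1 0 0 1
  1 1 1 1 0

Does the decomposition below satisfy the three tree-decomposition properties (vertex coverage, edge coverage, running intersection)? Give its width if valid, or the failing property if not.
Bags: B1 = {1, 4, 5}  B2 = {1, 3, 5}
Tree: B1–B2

No — vertex 2 appears in no bag.

A tree decomposition must satisfy three properties: every vertex lies in some bag; for every edge, both endpoints lie together in some bag; and for every vertex, the bags containing it form a connected subtree. Here vertex 2 appears in no bag, so the decomposition is invalid.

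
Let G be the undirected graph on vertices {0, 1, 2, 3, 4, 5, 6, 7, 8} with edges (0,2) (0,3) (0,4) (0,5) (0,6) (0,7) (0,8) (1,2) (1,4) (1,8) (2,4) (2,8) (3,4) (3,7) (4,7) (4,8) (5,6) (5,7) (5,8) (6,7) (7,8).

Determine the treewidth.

3

A width-3 tree decomposition is:
Bags: B1 = {0, 2, 4, 8}  B2 = {0, 4, 7, 8}  B3 = {0, 5, 7, 8}  B4 = {1, 2, 4, 8}  B5 = {0, 3, 4, 7}  B6 = {0, 5, 6, 7}
Tree: B1–B2, B2–B3, B1–B4, B2–B5, B3–B6
Every bag has size at most 4, so the width is 4 − 1 = 3 and tw(G) ≤ 3. On the other hand G contains the 4-clique {0, 2, 4, 8}. A clique must lie in a single bag of any decomposition, so no decomposition can have width below 3. Hence tw(G) = 3 exactly.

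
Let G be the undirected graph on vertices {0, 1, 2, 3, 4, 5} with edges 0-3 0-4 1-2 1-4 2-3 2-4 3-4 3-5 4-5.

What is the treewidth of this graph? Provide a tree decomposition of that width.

The largest bag has 3 vertices, giving width 2; this decomposition certifies tw(G) ≤ 2. Conversely, {1, 2, 4} is a clique of size 3, and the vertices of any clique must share a bag in every tree decomposition; so some bag has ≥ 3 vertices and tw(G) ≥ 2. The upper and lower bounds meet at 2, so that is the treewidth.

Treewidth 2.
One optimal decomposition is:
Bags: B1 = {3, 4, 5}  B2 = {2, 3, 4}  B3 = {0, 3, 4}  B4 = {1, 2, 4}
Tree: B1–B2, B2–B3, B2–B4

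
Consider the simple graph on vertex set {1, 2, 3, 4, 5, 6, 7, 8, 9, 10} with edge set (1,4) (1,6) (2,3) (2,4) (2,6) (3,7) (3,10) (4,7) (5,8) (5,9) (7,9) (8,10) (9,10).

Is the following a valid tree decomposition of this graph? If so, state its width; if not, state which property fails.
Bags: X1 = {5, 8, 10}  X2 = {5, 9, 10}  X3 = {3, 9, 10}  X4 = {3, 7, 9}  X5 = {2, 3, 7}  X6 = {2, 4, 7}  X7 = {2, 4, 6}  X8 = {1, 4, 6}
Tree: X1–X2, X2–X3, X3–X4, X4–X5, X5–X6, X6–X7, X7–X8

Checking the three conditions: (i) the bags cover all of {1, 2, 3, 4, 5, 6, 7, 8, 9, 10}; (ii) for each edge, some bag contains both endpoints; (iii) the bags containing any fixed vertex form a subtree. All hold, so the decomposition is valid with width 3 − 1 = 2.

Yes; width 2.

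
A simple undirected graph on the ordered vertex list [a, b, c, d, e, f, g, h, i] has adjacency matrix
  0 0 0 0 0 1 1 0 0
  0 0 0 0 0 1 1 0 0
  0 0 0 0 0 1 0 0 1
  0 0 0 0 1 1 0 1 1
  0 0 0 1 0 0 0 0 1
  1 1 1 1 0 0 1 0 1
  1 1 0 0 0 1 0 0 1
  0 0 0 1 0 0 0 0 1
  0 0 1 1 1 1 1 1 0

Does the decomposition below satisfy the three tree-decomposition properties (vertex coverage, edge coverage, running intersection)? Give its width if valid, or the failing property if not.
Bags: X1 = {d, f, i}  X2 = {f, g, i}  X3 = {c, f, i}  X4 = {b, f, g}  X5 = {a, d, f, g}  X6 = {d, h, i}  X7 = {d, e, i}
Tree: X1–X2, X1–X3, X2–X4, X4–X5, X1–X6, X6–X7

A tree decomposition must satisfy three properties: every vertex lies in some bag; for every edge, both endpoints lie together in some bag; and for every vertex, the bags containing it form a connected subtree. Here bags containing vertex d are not connected in the tree, so the decomposition is invalid.

No — bags containing vertex d are not connected in the tree.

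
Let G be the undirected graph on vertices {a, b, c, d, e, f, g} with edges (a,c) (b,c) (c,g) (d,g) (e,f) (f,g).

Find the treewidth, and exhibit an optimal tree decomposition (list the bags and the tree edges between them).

The largest bag has 2 vertices, giving width 1; this decomposition certifies tw(G) ≤ 1. Any graph with an edge has treewidth ≥ 1, and G has the edge a–c. The upper and lower bounds meet at 1, so that is the treewidth.

Treewidth 1.
Bags: B1 = {a, c}  B2 = {c, g}  B3 = {d, g}  B4 = {f, g}  B5 = {b, c}  B6 = {e, f}
Tree: B1–B2, B2–B3, B3–B4, B2–B5, B4–B6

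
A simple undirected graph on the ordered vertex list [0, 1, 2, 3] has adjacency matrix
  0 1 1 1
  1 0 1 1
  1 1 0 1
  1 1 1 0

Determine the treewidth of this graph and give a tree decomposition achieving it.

A single bag containing all 4 vertices is trivially a valid decomposition of width 3. Conversely, {0, 1, 2, 3} is a clique of size 4, and the vertices of any clique must share a bag in every tree decomposition; so some bag has ≥ 4 vertices and tw(G) ≥ 3. Therefore the treewidth is 3.

Treewidth 3.
One optimal decomposition is:
Bags: B1 = {0, 1, 2, 3}
Tree: (single bag)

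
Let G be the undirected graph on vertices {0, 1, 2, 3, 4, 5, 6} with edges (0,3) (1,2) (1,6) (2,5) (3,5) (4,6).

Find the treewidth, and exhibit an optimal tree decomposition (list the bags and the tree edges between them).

Every bag has size at most 2, so the width is 2 − 1 = 1 and tw(G) ≤ 1. Any graph with an edge has treewidth ≥ 1, and G has the edge 0–3. Therefore the treewidth is 1.

Treewidth 1.
One optimal decomposition is:
Bags: B1 = {0, 3}  B2 = {3, 5}  B3 = {2, 5}  B4 = {1, 2}  B5 = {1, 6}  B6 = {4, 6}
Tree: B1–B2, B2–B3, B3–B4, B4–B5, B5–B6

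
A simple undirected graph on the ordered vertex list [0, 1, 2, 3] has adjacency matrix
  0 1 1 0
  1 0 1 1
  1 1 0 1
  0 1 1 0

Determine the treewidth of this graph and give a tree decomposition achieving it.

Each bag holds 3 vertices, so the decomposition has width 2, which upper-bounds the treewidth. On the other hand G contains the 3-clique {0, 1, 2}. A clique must lie in a single bag of any decomposition, so no decomposition can have width below 2. Combining the bounds, tw(G) = 2.

Treewidth 2.
One optimal decomposition is:
Bags: B1 = {0, 1, 2}  B2 = {1, 2, 3}
Tree: B1–B2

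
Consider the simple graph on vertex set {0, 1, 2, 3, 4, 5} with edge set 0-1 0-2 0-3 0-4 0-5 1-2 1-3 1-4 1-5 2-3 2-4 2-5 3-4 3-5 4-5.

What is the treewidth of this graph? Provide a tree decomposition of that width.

A single bag containing all 6 vertices is trivially a valid decomposition of width 5. For the lower bound, the 6 vertices {0, 1, 2, 3, 4, 5} are pairwise adjacent, and any tree decomposition puts a clique entirely inside one bag — forcing width ≥ 5. Combining the bounds, tw(G) = 5.

Treewidth 5.
One optimal decomposition is:
Bags: B1 = {0, 1, 2, 3, 4, 5}
Tree: (single bag)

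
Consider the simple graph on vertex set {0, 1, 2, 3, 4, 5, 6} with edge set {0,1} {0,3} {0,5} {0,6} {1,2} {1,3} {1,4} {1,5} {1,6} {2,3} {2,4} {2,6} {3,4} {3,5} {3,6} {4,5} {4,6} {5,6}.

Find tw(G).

4

A width-4 tree decomposition is:
Bags: B1 = {1, 3, 4, 5, 6}  B2 = {0, 1, 3, 5, 6}  B3 = {1, 2, 3, 4, 6}
Tree: B1–B2, B1–B3
Each bag holds 5 vertices, so the decomposition has width 4, which upper-bounds the treewidth. For the lower bound, the 5 vertices {0, 1, 3, 5, 6} are pairwise adjacent, and any tree decomposition puts a clique entirely inside one bag — forcing width ≥ 4. Combining the bounds, tw(G) = 4.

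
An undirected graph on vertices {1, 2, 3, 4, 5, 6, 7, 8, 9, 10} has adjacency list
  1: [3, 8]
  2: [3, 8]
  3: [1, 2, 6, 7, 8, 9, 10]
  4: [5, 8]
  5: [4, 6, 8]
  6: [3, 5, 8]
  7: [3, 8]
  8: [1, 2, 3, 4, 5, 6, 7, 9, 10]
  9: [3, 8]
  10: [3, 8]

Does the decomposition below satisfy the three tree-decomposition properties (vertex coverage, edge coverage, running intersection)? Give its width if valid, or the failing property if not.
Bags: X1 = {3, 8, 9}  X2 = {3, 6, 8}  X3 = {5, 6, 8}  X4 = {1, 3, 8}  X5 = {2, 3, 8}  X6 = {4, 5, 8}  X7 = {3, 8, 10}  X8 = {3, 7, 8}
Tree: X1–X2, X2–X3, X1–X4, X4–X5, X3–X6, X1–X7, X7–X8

Checking the three conditions: (i) the bags cover all of {1, 2, 3, 4, 5, 6, 7, 8, 9, 10}; (ii) for each edge, some bag contains both endpoints; (iii) the bags containing any fixed vertex form a subtree. All hold, so the decomposition is valid with width 3 − 1 = 2.

Yes; width 2.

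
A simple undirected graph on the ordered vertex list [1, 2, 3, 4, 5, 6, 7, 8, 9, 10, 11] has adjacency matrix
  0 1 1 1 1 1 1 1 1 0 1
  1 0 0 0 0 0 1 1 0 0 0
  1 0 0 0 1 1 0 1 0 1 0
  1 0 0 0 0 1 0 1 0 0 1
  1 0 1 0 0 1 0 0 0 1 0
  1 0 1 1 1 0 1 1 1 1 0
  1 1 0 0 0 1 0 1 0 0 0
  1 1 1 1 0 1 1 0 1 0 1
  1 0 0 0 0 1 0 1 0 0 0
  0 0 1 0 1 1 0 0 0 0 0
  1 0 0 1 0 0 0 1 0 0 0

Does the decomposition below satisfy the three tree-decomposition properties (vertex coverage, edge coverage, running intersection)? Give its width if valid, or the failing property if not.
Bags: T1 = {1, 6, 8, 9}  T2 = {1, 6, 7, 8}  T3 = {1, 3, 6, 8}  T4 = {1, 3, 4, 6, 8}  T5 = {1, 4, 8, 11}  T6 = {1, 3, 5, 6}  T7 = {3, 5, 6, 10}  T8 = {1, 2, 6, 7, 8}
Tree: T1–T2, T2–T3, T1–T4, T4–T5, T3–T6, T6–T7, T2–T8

No — bags containing vertex 3 are not connected in the tree.

A tree decomposition must satisfy three properties: every vertex lies in some bag; for every edge, both endpoints lie together in some bag; and for every vertex, the bags containing it form a connected subtree. Here bags containing vertex 3 are not connected in the tree, so the decomposition is invalid.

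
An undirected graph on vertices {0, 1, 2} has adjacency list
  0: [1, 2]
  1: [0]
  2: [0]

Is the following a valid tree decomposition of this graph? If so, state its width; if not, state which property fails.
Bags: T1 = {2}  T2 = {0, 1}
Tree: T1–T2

A tree decomposition must satisfy three properties: every vertex lies in some bag; for every edge, both endpoints lie together in some bag; and for every vertex, the bags containing it form a connected subtree. Here edge (0,2) lies in no bag, so the decomposition is invalid.

No — edge (0,2) lies in no bag.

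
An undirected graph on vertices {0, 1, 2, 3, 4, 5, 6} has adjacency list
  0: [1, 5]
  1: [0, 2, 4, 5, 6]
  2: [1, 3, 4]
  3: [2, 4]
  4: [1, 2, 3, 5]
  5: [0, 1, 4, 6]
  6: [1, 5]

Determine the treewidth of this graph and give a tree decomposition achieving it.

The largest bag has 3 vertices, giving width 2; this decomposition certifies tw(G) ≤ 2. On the other hand G contains the 3-clique {1, 2, 4}. A clique must lie in a single bag of any decomposition, so no decomposition can have width below 2. Therefore the treewidth is 2.

Treewidth 2.
Bags: B1 = {1, 4, 5}  B2 = {0, 1, 5}  B3 = {1, 2, 4}  B4 = {1, 5, 6}  B5 = {2, 3, 4}
Tree: B1–B2, B1–B3, B2–B4, B3–B5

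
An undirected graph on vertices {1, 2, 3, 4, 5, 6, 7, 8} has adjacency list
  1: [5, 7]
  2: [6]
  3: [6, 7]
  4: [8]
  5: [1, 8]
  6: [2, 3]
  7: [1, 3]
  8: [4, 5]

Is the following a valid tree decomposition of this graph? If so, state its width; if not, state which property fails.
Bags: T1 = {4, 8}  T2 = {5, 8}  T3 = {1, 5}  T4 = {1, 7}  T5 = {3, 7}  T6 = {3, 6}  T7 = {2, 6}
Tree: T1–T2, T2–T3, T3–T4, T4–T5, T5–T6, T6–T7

Checking the three conditions: (i) the bags cover all of {1, 2, 3, 4, 5, 6, 7, 8}; (ii) for each edge, some bag contains both endpoints; (iii) the bags containing any fixed vertex form a subtree. All hold, so the decomposition is valid with width 2 − 1 = 1.

Yes; width 1.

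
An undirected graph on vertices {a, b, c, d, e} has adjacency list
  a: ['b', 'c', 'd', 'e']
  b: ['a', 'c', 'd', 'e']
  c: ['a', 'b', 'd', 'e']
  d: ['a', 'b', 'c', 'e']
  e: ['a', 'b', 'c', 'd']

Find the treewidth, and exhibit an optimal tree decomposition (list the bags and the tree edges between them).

Treewidth 4.
One such decomposition:
Bags: B1 = {a, b, c, d, e}
Tree: (single bag)

A single bag containing all 5 vertices is trivially a valid decomposition of width 4. On the other hand G contains the 5-clique {a, b, c, d, e}. A clique must lie in a single bag of any decomposition, so no decomposition can have width below 4. Combining the bounds, tw(G) = 4.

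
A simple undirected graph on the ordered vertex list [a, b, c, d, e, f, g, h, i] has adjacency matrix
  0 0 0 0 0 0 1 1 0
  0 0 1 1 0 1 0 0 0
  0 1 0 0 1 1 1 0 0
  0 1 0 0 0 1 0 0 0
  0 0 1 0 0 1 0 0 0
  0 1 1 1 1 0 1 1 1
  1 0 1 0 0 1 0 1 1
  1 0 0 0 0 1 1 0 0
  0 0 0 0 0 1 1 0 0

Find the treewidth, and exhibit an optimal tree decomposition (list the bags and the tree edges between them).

Each bag holds 3 vertices, so the decomposition has width 2, which upper-bounds the treewidth. Conversely, {a, g, h} is a clique of size 3, and the vertices of any clique must share a bag in every tree decomposition; so some bag has ≥ 3 vertices and tw(G) ≥ 2. Therefore the treewidth is 2.

Treewidth 2.
One such decomposition:
Bags: B1 = {c, e, f}  B2 = {c, f, g}  B3 = {f, g, h}  B4 = {b, c, f}  B5 = {a, g, h}  B6 = {b, d, f}  B7 = {f, g, i}
Tree: B1–B2, B2–B3, B2–B4, B3–B5, B4–B6, B3–B7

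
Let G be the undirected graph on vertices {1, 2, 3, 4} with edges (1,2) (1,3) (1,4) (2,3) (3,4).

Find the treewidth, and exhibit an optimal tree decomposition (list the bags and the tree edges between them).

Treewidth 2.
One such decomposition:
Bags: B1 = {1, 3, 4}  B2 = {1, 2, 3}
Tree: B1–B2

Every bag has size at most 3, so the width is 3 − 1 = 2 and tw(G) ≤ 2. On the other hand G contains the 3-clique {1, 2, 3}. A clique must lie in a single bag of any decomposition, so no decomposition can have width below 2. Hence tw(G) = 2 exactly.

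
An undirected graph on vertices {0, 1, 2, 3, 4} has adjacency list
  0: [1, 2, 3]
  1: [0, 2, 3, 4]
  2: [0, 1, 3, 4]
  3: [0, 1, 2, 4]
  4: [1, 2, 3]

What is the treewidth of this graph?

3

A width-3 tree decomposition is:
Bags: B1 = {0, 1, 2, 3}  B2 = {1, 2, 3, 4}
Tree: B1–B2
Each bag holds 4 vertices, so the decomposition has width 3, which upper-bounds the treewidth. On the other hand G contains the 4-clique {0, 1, 2, 3}. A clique must lie in a single bag of any decomposition, so no decomposition can have width below 3. Hence tw(G) = 3 exactly.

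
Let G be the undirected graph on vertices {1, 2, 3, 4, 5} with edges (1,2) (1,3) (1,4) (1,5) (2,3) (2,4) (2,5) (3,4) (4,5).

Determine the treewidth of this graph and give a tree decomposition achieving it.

Every bag has size at most 4, so the width is 4 − 1 = 3 and tw(G) ≤ 3. For the lower bound, the 4 vertices {1, 2, 3, 4} are pairwise adjacent, and any tree decomposition puts a clique entirely inside one bag — forcing width ≥ 3. Hence tw(G) = 3 exactly.

Treewidth 3.
One such decomposition:
Bags: B1 = {1, 2, 4, 5}  B2 = {1, 2, 3, 4}
Tree: B1–B2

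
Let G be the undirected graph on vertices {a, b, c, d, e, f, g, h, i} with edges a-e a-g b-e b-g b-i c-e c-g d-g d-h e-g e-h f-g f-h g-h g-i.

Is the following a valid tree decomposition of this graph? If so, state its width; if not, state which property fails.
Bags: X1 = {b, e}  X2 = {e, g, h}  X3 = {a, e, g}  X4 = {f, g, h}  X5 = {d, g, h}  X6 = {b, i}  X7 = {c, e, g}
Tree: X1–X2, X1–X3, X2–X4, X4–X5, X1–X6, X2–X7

A tree decomposition must satisfy three properties: every vertex lies in some bag; for every edge, both endpoints lie together in some bag; and for every vertex, the bags containing it form a connected subtree. Here edge (g,b) lies in no bag, so the decomposition is invalid.

No — edge (g,b) lies in no bag.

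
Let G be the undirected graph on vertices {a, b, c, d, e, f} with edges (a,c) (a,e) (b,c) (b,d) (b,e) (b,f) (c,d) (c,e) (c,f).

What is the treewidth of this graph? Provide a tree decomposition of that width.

Treewidth 2.
One optimal decomposition is:
Bags: B1 = {b, c, e}  B2 = {b, c, f}  B3 = {b, c, d}  B4 = {a, c, e}
Tree: B1–B2, B1–B3, B1–B4

Every bag has size at most 3, so the width is 3 − 1 = 2 and tw(G) ≤ 2. Conversely, {a, c, e} is a clique of size 3, and the vertices of any clique must share a bag in every tree decomposition; so some bag has ≥ 3 vertices and tw(G) ≥ 2. Hence tw(G) = 2 exactly.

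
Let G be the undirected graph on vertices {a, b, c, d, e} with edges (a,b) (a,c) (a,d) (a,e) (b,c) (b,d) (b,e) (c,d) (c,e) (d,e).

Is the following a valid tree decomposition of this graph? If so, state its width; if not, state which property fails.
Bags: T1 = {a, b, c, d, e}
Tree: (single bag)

Yes; width 4.

Every vertex of G appears in some bag (union = {a, b, c, d, e}); every edge is covered by a bag; and for each vertex v the set of bags containing v is connected in the bag tree. The decomposition is therefore valid. The largest bag has 5 vertices, so the width is 4.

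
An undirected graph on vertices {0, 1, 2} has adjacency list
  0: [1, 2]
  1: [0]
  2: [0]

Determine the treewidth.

A width-1 tree decomposition is:
Bags: B1 = {0, 1}  B2 = {0, 2}
Tree: B1–B2
The largest bag has 2 vertices, giving width 1; this decomposition certifies tw(G) ≤ 1. Any graph with an edge has treewidth ≥ 1, and G has the edge 1–0. Therefore the treewidth is 1.

1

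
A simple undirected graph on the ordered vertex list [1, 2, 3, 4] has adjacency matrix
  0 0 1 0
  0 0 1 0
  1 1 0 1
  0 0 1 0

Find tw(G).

1

A width-1 tree decomposition is:
Bags: B1 = {3, 4}  B2 = {2, 3}  B3 = {1, 3}
Tree: B1–B2, B2–B3
Every bag has size at most 2, so the width is 2 − 1 = 1 and tw(G) ≤ 1. G has an edge, so its treewidth is at least 1. Hence tw(G) = 1 exactly.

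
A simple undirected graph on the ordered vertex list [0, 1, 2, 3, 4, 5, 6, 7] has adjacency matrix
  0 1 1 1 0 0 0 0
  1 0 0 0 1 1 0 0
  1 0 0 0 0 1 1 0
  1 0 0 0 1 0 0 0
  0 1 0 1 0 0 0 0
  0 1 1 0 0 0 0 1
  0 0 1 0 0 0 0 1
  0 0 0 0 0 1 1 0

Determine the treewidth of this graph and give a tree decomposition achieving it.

Every bag has size at most 3, so the width is 3 − 1 = 2 and tw(G) ≤ 2. For the lower bound, G contains the cycle 4–3–0–1–4, so G is not a forest; only forests have treewidth ≤ 1, hence tw(G) ≥ 2. Hence tw(G) = 2 exactly.

Treewidth 2.
Bags: B1 = {1, 3, 4}  B2 = {0, 1, 3}  B3 = {0, 1, 5}  B4 = {0, 2, 5}  B5 = {2, 5, 7}  B6 = {2, 6, 7}
Tree: B1–B2, B2–B3, B3–B4, B4–B5, B5–B6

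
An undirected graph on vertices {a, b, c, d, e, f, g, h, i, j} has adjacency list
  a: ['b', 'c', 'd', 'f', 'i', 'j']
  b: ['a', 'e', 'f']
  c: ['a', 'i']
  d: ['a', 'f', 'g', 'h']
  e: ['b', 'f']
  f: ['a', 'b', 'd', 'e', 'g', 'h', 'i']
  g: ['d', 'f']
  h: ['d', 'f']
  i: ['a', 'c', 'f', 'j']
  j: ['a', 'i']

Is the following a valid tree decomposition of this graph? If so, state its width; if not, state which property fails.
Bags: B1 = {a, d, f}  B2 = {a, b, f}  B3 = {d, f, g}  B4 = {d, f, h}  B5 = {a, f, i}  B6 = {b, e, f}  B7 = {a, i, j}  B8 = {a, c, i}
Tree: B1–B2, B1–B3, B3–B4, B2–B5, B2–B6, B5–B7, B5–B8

Vertex coverage: the bags together contain {a, b, c, d, e, f, g, h, i, j}, the full vertex set. Edge coverage: each edge of G has both endpoints in at least one bag. Running intersection: for every vertex, the bags containing it form a connected subtree. All three properties hold, so this is a valid tree decomposition of width max|bag| − 1 = 2, and hence tw(G) ≤ 2.

Yes; width 2.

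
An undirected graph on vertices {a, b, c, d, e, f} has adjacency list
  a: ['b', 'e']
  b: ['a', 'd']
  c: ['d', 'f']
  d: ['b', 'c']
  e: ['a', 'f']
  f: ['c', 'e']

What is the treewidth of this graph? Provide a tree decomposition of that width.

The largest bag has 3 vertices, giving width 2; this decomposition certifies tw(G) ≤ 2. For the lower bound, G contains the cycle d–b–a–e–f–c–d, so G is not a forest; only forests have treewidth ≤ 1, hence tw(G) ≥ 2. Combining the bounds, tw(G) = 2.

Treewidth 2.
Bags: B1 = {a, b, d}  B2 = {a, d, e}  B3 = {d, e, f}  B4 = {c, d, f}
Tree: B1–B2, B2–B3, B3–B4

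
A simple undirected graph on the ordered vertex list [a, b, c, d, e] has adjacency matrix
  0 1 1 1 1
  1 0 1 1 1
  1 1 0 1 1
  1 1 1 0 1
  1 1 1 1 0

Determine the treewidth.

A width-4 tree decomposition is:
Bags: B1 = {a, b, c, d, e}
Tree: (single bag)
A single bag containing all 5 vertices is trivially a valid decomposition of width 4. For the lower bound, the 5 vertices {a, b, c, d, e} are pairwise adjacent, and any tree decomposition puts a clique entirely inside one bag — forcing width ≥ 4. Combining the bounds, tw(G) = 4.

4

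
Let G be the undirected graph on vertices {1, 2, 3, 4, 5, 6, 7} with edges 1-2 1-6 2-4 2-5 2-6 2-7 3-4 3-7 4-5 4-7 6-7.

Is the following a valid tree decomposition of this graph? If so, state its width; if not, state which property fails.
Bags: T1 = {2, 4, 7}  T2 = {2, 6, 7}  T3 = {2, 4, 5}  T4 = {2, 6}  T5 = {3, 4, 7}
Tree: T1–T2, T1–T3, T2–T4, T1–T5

No — vertex 1 appears in no bag.

A tree decomposition must satisfy three properties: every vertex lies in some bag; for every edge, both endpoints lie together in some bag; and for every vertex, the bags containing it form a connected subtree. Here vertex 1 appears in no bag, so the decomposition is invalid.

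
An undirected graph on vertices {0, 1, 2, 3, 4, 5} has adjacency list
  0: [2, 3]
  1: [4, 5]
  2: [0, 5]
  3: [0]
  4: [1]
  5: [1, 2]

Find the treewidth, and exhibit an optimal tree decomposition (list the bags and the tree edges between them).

Treewidth 1.
One optimal decomposition is:
Bags: B1 = {0, 3}  B2 = {0, 2}  B3 = {2, 5}  B4 = {1, 5}  B5 = {1, 4}
Tree: B1–B2, B2–B3, B3–B4, B4–B5

The largest bag has 2 vertices, giving width 1; this decomposition certifies tw(G) ≤ 1. Any graph with an edge has treewidth ≥ 1, and G has the edge 3–0. The upper and lower bounds meet at 1, so that is the treewidth.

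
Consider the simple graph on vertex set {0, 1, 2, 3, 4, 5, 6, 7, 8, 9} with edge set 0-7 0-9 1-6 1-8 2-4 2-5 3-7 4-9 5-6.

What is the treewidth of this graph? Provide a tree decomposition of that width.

Treewidth 1.
Bags: B1 = {3, 7}  B2 = {0, 7}  B3 = {0, 9}  B4 = {4, 9}  B5 = {2, 4}  B6 = {2, 5}  B7 = {5, 6}  B8 = {1, 6}  B9 = {1, 8}
Tree: B1–B2, B2–B3, B3–B4, B4–B5, B5–B6, B6–B7, B7–B8, B8–B9

The largest bag has 2 vertices, giving width 1; this decomposition certifies tw(G) ≤ 1. G has an edge, so its treewidth is at least 1. Hence tw(G) = 1 exactly.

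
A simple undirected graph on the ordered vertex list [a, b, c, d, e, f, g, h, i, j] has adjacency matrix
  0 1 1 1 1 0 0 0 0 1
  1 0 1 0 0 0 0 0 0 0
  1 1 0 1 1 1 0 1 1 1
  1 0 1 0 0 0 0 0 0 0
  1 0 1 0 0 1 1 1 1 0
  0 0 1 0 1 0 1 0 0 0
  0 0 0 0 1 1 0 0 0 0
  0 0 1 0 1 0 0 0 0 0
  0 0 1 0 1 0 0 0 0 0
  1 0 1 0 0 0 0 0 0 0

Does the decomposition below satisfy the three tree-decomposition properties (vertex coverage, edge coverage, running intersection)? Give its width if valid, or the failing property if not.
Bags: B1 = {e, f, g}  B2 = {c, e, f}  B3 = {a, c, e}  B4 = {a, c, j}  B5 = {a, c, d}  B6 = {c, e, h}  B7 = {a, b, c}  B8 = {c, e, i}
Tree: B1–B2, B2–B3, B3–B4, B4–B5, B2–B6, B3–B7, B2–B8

Yes; width 2.

Vertex coverage: the bags together contain {a, b, c, d, e, f, g, h, i, j}, the full vertex set. Edge coverage: each edge of G has both endpoints in at least one bag. Running intersection: for every vertex, the bags containing it form a connected subtree. All three properties hold, so this is a valid tree decomposition of width max|bag| − 1 = 2, and hence tw(G) ≤ 2.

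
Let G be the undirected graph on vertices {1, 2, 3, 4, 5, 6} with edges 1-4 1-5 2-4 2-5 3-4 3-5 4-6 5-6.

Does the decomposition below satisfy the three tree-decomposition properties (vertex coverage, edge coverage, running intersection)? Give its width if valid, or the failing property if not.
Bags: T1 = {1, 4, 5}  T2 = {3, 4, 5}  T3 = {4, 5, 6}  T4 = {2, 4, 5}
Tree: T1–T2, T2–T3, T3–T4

Every vertex of G appears in some bag (union = {1, 2, 3, 4, 5, 6}); every edge is covered by a bag; and for each vertex v the set of bags containing v is connected in the bag tree. The decomposition is therefore valid. The largest bag has 3 vertices, so the width is 2.

Yes; width 2.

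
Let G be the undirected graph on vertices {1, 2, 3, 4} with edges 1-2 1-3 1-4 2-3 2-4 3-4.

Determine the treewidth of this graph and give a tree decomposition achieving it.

Treewidth 3.
One such decomposition:
Bags: B1 = {1, 2, 3, 4}
Tree: (single bag)

A single bag containing all 4 vertices is trivially a valid decomposition of width 3. Conversely, {1, 2, 3, 4} is a clique of size 4, and the vertices of any clique must share a bag in every tree decomposition; so some bag has ≥ 4 vertices and tw(G) ≥ 3. Therefore the treewidth is 3.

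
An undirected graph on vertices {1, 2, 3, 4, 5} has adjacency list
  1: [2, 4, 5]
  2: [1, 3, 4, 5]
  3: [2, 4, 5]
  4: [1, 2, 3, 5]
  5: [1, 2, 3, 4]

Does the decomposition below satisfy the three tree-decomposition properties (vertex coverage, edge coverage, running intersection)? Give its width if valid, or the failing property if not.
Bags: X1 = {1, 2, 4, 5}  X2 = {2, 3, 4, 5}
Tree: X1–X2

Every vertex of G appears in some bag (union = {1, 2, 3, 4, 5}); every edge is covered by a bag; and for each vertex v the set of bags containing v is connected in the bag tree. The decomposition is therefore valid. The largest bag has 4 vertices, so the width is 3.

Yes; width 3.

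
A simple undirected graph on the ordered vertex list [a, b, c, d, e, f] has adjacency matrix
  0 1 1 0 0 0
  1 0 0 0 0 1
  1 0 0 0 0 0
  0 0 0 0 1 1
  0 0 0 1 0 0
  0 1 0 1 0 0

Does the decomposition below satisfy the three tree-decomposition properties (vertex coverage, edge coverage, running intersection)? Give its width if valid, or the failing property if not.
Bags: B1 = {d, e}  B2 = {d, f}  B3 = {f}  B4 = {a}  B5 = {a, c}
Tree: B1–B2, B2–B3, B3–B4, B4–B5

A tree decomposition must satisfy three properties: every vertex lies in some bag; for every edge, both endpoints lie together in some bag; and for every vertex, the bags containing it form a connected subtree. Here vertex b appears in no bag, so the decomposition is invalid.

No — vertex b appears in no bag.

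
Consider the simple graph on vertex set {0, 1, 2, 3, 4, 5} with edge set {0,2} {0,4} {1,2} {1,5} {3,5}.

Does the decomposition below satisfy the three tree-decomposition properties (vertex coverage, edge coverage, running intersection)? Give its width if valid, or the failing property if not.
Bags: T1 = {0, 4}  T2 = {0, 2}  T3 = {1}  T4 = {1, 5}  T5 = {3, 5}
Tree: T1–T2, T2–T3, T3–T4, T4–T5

No — edge (2,1) lies in no bag.

A tree decomposition must satisfy three properties: every vertex lies in some bag; for every edge, both endpoints lie together in some bag; and for every vertex, the bags containing it form a connected subtree. Here edge (2,1) lies in no bag, so the decomposition is invalid.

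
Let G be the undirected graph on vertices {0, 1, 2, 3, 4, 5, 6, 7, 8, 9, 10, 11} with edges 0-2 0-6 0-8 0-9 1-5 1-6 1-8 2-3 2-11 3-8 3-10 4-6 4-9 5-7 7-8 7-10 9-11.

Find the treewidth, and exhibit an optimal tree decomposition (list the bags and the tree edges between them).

The largest bag has 4 vertices, giving width 3; this decomposition certifies tw(G) ≤ 3. For the lower bound: the 4 vertex sets {5,7,10}, {1}, {8}, {0,2,3,6} are disjoint, each induces a connected subgraph, and every pair is joined by at least one edge of G. Contracting each set to a single vertex therefore yields K_{4} as a minor, and since treewidth is minor-monotone, tw(G) ≥ tw(K_{4}) = 3. The upper and lower bounds meet at 3, so that is the treewidth.

Treewidth 3.
One optimal decomposition is:
Bags: B1 = {1, 5, 7, 10}  B2 = {1, 7, 8, 10}  B3 = {1, 3, 8, 10}  B4 = {1, 3, 6, 8}  B5 = {0, 3, 6, 8}  B6 = {0, 2, 3, 6}  B7 = {0, 2, 4, 6}  B8 = {0, 2, 4, 9}  B9 = {2, 4, 9, 11}
Tree: B1–B2, B2–B3, B3–B4, B4–B5, B5–B6, B6–B7, B7–B8, B8–B9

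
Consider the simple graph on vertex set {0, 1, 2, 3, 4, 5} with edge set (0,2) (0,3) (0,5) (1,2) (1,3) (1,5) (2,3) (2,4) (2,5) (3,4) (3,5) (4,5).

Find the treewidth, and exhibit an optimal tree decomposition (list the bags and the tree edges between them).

Treewidth 3.
One optimal decomposition is:
Bags: B1 = {2, 3, 4, 5}  B2 = {0, 2, 3, 5}  B3 = {1, 2, 3, 5}
Tree: B1–B2, B2–B3

Each bag holds 4 vertices, so the decomposition has width 3, which upper-bounds the treewidth. Conversely, {0, 2, 3, 5} is a clique of size 4, and the vertices of any clique must share a bag in every tree decomposition; so some bag has ≥ 4 vertices and tw(G) ≥ 3. Hence tw(G) = 3 exactly.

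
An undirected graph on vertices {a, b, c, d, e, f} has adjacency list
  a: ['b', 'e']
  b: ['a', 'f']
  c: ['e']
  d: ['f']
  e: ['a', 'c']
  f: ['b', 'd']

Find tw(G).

A width-1 tree decomposition is:
Bags: B1 = {c, e}  B2 = {a, e}  B3 = {a, b}  B4 = {b, f}  B5 = {d, f}
Tree: B1–B2, B2–B3, B3–B4, B4–B5
Every bag has size at most 2, so the width is 2 − 1 = 1 and tw(G) ≤ 1. Since G has at least one edge (e.g. c–e), it is not an edgeless graph, so tw(G) ≥ 1. Therefore the treewidth is 1.

1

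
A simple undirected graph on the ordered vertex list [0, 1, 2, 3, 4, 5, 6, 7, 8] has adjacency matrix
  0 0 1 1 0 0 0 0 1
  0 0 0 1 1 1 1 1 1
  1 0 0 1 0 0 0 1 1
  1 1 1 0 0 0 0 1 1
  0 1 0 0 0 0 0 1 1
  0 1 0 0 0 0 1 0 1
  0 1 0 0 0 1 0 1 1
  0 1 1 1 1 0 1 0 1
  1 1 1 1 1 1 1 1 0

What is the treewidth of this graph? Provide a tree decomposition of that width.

Every bag has size at most 4, so the width is 4 − 1 = 3 and tw(G) ≤ 3. On the other hand G contains the 4-clique {0, 2, 3, 8}. A clique must lie in a single bag of any decomposition, so no decomposition can have width below 3. Therefore the treewidth is 3.

Treewidth 3.
One such decomposition:
Bags: B1 = {2, 3, 7, 8}  B2 = {1, 3, 7, 8}  B3 = {1, 6, 7, 8}  B4 = {1, 4, 7, 8}  B5 = {1, 5, 6, 8}  B6 = {0, 2, 3, 8}
Tree: B1–B2, B2–B3, B3–B4, B3–B5, B1–B6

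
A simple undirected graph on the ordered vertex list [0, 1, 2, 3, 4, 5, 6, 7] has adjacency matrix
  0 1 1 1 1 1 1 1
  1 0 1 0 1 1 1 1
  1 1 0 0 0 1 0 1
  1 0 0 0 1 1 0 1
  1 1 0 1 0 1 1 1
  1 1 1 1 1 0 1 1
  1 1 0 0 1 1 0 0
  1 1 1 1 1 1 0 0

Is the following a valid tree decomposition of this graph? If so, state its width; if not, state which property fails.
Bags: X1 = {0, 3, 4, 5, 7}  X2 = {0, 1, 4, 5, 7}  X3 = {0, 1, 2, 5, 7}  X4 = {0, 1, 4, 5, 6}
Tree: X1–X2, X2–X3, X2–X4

Yes; width 4.

Checking the three conditions: (i) the bags cover all of {0, 1, 2, 3, 4, 5, 6, 7}; (ii) for each edge, some bag contains both endpoints; (iii) the bags containing any fixed vertex form a subtree. All hold, so the decomposition is valid with width 5 − 1 = 4.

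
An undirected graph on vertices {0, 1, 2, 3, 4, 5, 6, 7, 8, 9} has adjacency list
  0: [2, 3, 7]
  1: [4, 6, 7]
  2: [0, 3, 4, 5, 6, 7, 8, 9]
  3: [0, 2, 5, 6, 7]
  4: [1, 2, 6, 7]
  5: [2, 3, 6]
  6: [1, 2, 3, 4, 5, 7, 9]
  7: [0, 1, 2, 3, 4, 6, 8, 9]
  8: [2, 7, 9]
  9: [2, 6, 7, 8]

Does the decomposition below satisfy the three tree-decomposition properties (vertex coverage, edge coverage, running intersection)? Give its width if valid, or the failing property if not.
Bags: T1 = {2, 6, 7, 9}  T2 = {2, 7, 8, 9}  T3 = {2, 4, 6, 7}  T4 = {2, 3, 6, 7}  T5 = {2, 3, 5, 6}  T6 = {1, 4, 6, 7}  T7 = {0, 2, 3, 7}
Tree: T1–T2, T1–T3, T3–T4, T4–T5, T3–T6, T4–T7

Vertex coverage: the bags together contain {0, 1, 2, 3, 4, 5, 6, 7, 8, 9}, the full vertex set. Edge coverage: each edge of G has both endpoints in at least one bag. Running intersection: for every vertex, the bags containing it form a connected subtree. All three properties hold, so this is a valid tree decomposition of width max|bag| − 1 = 3, and hence tw(G) ≤ 3.

Yes; width 3.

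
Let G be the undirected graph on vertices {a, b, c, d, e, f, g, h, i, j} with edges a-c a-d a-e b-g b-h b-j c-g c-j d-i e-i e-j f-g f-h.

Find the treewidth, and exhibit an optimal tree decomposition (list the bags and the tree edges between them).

The largest bag has 3 vertices, giving width 2; this decomposition certifies tw(G) ≤ 2. Since h–f–g–b–h is a cycle in G, G is not acyclic. Forests are exactly the graphs of treewidth ≤ 1, so tw(G) ≥ 2. Therefore the treewidth is 2.

Treewidth 2.
One such decomposition:
Bags: B1 = {b, f, h}  B2 = {b, f, g}  B3 = {b, g, j}  B4 = {c, g, j}  B5 = {c, e, j}  B6 = {a, c, e}  B7 = {a, e, i}  B8 = {a, d, i}
Tree: B1–B2, B2–B3, B3–B4, B4–B5, B5–B6, B6–B7, B7–B8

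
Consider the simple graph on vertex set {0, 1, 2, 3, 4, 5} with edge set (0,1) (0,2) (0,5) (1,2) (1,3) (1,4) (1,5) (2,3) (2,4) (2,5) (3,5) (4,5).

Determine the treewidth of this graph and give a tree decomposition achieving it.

The largest bag has 4 vertices, giving width 3; this decomposition certifies tw(G) ≤ 3. For the lower bound, the 4 vertices {0, 1, 2, 5} are pairwise adjacent, and any tree decomposition puts a clique entirely inside one bag — forcing width ≥ 3. The upper and lower bounds meet at 3, so that is the treewidth.

Treewidth 3.
One such decomposition:
Bags: B1 = {0, 1, 2, 5}  B2 = {1, 2, 4, 5}  B3 = {1, 2, 3, 5}
Tree: B1–B2, B2–B3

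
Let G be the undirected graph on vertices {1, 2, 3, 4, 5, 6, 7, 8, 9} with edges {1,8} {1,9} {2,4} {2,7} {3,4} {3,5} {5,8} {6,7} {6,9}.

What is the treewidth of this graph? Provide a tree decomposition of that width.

Each bag holds 3 vertices, so the decomposition has width 2, which upper-bounds the treewidth. The edges 5–8–1–9–6–7–2–4–3–5 form a cycle, so G is not a tree and its treewidth is at least 2. Hence tw(G) = 2 exactly.

Treewidth 2.
Bags: B1 = {1, 5, 8}  B2 = {1, 5, 9}  B3 = {5, 6, 9}  B4 = {5, 6, 7}  B5 = {2, 5, 7}  B6 = {2, 4, 5}  B7 = {3, 4, 5}
Tree: B1–B2, B2–B3, B3–B4, B4–B5, B5–B6, B6–B7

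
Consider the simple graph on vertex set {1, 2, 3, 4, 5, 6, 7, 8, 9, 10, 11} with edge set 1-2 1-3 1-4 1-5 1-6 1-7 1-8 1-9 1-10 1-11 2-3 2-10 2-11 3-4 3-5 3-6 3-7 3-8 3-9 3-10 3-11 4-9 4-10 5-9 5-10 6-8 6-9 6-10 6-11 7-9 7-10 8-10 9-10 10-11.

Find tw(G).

4

A width-4 tree decomposition is:
Bags: B1 = {1, 3, 6, 10, 11}  B2 = {1, 3, 6, 9, 10}  B3 = {1, 3, 4, 9, 10}  B4 = {1, 3, 5, 9, 10}  B5 = {1, 3, 6, 8, 10}  B6 = {1, 3, 7, 9, 10}  B7 = {1, 2, 3, 10, 11}
Tree: B1–B2, B2–B3, B3–B4, B2–B5, B4–B6, B1–B7
Each bag holds 5 vertices, so the decomposition has width 4, which upper-bounds the treewidth. For the lower bound, the 5 vertices {1, 3, 6, 8, 10} are pairwise adjacent, and any tree decomposition puts a clique entirely inside one bag — forcing width ≥ 4. Therefore the treewidth is 4.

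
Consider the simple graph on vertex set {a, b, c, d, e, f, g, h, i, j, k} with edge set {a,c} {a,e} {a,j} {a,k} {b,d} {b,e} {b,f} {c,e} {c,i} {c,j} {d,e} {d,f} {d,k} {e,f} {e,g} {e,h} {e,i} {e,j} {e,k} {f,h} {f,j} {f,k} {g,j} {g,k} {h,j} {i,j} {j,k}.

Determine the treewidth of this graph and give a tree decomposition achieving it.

Treewidth 3.
One such decomposition:
Bags: B1 = {e, f, j, k}  B2 = {a, e, j, k}  B3 = {e, f, h, j}  B4 = {d, e, f, k}  B5 = {e, g, j, k}  B6 = {a, c, e, j}  B7 = {c, e, i, j}  B8 = {b, d, e, f}
Tree: B1–B2, B1–B3, B1–B4, B1–B5, B2–B6, B6–B7, B4–B8

Each bag holds 4 vertices, so the decomposition has width 3, which upper-bounds the treewidth. Conversely, {d, e, f, k} is a clique of size 4, and the vertices of any clique must share a bag in every tree decomposition; so some bag has ≥ 4 vertices and tw(G) ≥ 3. Therefore the treewidth is 3.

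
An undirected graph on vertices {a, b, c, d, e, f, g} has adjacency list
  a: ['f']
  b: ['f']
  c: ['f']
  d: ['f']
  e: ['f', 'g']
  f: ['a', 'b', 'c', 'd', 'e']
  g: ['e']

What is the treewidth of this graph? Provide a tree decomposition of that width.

Treewidth 1.
Bags: B1 = {d, f}  B2 = {c, f}  B3 = {e, f}  B4 = {e, g}  B5 = {a, f}  B6 = {b, f}
Tree: B1–B2, B2–B3, B3–B4, B3–B5, B1–B6

The largest bag has 2 vertices, giving width 1; this decomposition certifies tw(G) ≤ 1. Since G has at least one edge (e.g. d–f), it is not an edgeless graph, so tw(G) ≥ 1. Combining the bounds, tw(G) = 1.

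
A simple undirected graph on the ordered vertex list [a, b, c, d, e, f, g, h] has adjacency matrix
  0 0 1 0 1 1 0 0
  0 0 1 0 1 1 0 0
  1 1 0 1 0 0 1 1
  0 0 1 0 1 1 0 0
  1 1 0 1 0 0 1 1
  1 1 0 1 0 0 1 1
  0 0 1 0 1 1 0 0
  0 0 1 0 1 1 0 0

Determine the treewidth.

A width-3 tree decomposition is:
Bags: B1 = {c, e, f, h}  B2 = {c, d, e, f}  B3 = {b, c, e, f}  B4 = {a, c, e, f}  B5 = {c, e, f, g}
Tree: B1–B2, B2–B3, B3–B4, B4–B5
Every bag has size at most 4, so the width is 4 − 1 = 3 and tw(G) ≤ 3. For the lower bound: the 4 vertex sets {f,h}, {d,e}, {c}, {b} are disjoint, each induces a connected subgraph, and every pair is joined by at least one edge of G. Contracting each set to a single vertex therefore yields K_{4} as a minor, and since treewidth is minor-monotone, tw(G) ≥ tw(K_{4}) = 3. Combining the bounds, tw(G) = 3.

3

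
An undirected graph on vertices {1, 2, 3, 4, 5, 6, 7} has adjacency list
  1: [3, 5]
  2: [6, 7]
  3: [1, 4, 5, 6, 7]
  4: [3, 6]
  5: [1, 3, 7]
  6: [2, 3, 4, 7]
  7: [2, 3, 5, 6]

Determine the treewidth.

A width-2 tree decomposition is:
Bags: B1 = {3, 6, 7}  B2 = {2, 6, 7}  B3 = {3, 4, 6}  B4 = {3, 5, 7}  B5 = {1, 3, 5}
Tree: B1–B2, B1–B3, B1–B4, B4–B5
Each bag holds 3 vertices, so the decomposition has width 2, which upper-bounds the treewidth. On the other hand G contains the 3-clique {2, 6, 7}. A clique must lie in a single bag of any decomposition, so no decomposition can have width below 2. Combining the bounds, tw(G) = 2.

2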